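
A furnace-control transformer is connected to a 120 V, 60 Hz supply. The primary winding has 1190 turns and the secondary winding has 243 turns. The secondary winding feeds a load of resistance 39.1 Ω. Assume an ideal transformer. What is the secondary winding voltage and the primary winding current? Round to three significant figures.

V_s = V_p × N_s/N_p = 120 × 243/1190 = 24.504 V.
I_s = V_s/R = 24.504/39.1 = 0.62671 A.
I_p = I_s × N_s/N_p = 0.62671 × 243/1190 = 0.128 A.

V_s ≈ 24.5 V, I_p ≈ 0.128 A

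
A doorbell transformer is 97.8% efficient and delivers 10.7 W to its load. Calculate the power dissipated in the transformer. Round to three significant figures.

P_loss ≈ 0.241 W

P_in = P_out/η = 10.7/0.978 = 10.9407 W.
P_loss = P_in − P_out = 10.9407 − 10.7 = 0.241 W.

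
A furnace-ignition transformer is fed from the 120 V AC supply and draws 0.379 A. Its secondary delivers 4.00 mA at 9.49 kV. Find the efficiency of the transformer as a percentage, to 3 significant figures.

η ≈ 83.5%

P_in = 120 × 0.379 = 45.4800 W.
P_out = 9490 × 0.00400 = 37.9600 W.
η = P_out/P_in = 37.9600/45.4800 = 0.835.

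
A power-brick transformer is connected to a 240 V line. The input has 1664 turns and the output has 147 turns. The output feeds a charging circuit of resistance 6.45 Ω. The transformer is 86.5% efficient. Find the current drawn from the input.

I_in ≈ 0.336 A

V_out = 240 × 147/1664 = 21.202 V.
I_out = V_out/R = 21.202/6.45 = 3.2871 A.
P_out = V_out I_out = 21.202 × 3.2871 = 69.693 W.
P_in = P_out/η = 69.693/0.865 = 80.570 W.
I_in = P_in/V_in = 80.570/240 = 0.336 A.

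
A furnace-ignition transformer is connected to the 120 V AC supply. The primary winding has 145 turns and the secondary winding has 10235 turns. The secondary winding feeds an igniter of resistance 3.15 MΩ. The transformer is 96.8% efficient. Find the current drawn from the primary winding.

I_p ≈ 0.196 A

V_s = 120 × 10235/145 = 8470.3 V.
I_s = V_s/R = 8470.3/(3.15×10^6) = 0.0026890 A.
P_out = V_s I_s = 8470.3 × 0.0026890 = 22.777 W.
P_in = P_out/η = 22.777/0.968 = 23.530 W.
I_p = P_in/V_p = 23.530/120 = 0.196 A.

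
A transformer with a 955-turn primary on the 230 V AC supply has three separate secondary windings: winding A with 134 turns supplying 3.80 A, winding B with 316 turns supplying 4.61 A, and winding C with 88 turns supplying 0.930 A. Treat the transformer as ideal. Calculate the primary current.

V_A = 230 × 134/955 = 32.272 V; V_B = 230 × 316/955 = 76.105 V; V_C = 230 × 88/955 = 21.194 V.
P_out = V_A I_A + V_B I_B + V_C I_C = 32.272×3.80 + 76.105×4.61 + 21.194×0.930 = 122.63 + 350.84 + 19.710 = 493.19 W.
Ideal ⇒ P_in = P_out, so I_p = P_out/V_p = 493.19/230 = 2.14 A.

I_p ≈ 2.14 A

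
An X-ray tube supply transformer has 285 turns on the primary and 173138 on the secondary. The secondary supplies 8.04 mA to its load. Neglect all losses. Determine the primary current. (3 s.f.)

For an ideal transformer I_p/I_s = N_s/N_p, so I_p = 0.00804 × 173138/285 = 4.88 A.

I_p ≈ 4.88 A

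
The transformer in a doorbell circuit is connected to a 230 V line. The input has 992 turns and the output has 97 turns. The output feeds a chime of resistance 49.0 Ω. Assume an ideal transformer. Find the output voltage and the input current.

V_out = V_in × N_out/N_in = 230 × 97/992 = 22.490 V.
I_out = V_out/R = 22.490/49.0 = 0.45898 A.
I_in = I_out × N_out/N_in = 0.45898 × 97/992 = 0.0449 A.

V_out ≈ 22.5 V, I_in ≈ 0.0449 A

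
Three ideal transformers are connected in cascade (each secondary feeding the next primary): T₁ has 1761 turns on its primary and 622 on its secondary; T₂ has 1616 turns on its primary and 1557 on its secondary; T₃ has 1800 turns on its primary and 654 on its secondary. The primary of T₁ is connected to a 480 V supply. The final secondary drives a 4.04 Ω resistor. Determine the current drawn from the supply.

After T₁: V = 480.00 × 622/1761 = 169.54 V.
After T₂: V = 169.54 × 1557/1616 = 163.35 V.
After T₃: V = 163.35 × 654/1800 = 59.351 V.
I_load = 59.351/4.04 = 14.691 A, so P_out = 59.351 × 14.691 = 871.90 W.
All ideal ⇒ P_in = P_out, so I_supply = 871.90/480 = 1.82 A.

I_supply ≈ 1.82 A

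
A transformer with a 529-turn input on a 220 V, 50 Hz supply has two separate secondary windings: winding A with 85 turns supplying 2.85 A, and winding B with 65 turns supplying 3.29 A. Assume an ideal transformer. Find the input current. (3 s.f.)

V_A = 220 × 85/529 = 35.350 V; V_B = 220 × 65/529 = 27.032 V.
P_out = V_A I_A + V_B I_B = 35.350×2.85 + 27.032×3.29 = 100.75 + 88.936 = 189.68 W.
Ideal ⇒ P_in = P_out, so I_in = P_out/V_in = 189.68/220 = 0.862 A.

I_in ≈ 0.862 A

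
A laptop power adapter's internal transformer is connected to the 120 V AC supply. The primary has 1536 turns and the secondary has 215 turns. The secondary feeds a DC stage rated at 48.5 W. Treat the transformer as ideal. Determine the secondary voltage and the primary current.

V_s ≈ 16.8 V, I_p ≈ 0.404 A

V_s = V_p × N_s/N_p = 120 × 215/1536 = 16.797 V.
I_s = P/V_s = 48.5/16.797 = 2.8874 A.
I_p = I_s × N_s/N_p = 2.8874 × 215/1536 = 0.404 A.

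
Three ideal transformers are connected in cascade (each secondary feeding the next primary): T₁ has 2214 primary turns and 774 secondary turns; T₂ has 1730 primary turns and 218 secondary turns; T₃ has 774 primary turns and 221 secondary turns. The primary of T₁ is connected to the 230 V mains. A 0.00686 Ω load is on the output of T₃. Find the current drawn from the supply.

I_supply ≈ 5.30 A

Secondary of T₁: V = 230.00 × 774/2214 = 80.407 V.
Secondary of T₂: V = 80.407 × 218/1730 = 10.132 V.
Secondary of T₃: V = 10.132 × 221/774 = 2.8930 V.
I_load = 2.8930/0.00686 = 421.72 A, so P_out = 2.8930 × 421.72 = 1220.1 W.
All ideal ⇒ P_in = P_out, so I_supply = 1220.1/230 = 5.30 A.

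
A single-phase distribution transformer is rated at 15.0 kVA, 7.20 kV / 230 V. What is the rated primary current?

I_p = S/V_p = 15000/7200 = 2.08 A.

I_p ≈ 2.08 A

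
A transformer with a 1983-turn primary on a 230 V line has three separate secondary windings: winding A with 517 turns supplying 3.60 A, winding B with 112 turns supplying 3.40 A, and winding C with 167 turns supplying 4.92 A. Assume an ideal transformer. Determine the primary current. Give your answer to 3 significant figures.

V_A = 230 × 517/1983 = 59.965 V; V_B = 230 × 112/1983 = 12.990 V; V_C = 230 × 167/1983 = 19.370 V.
P_out = V_A I_A + V_B I_B + V_C I_C = 59.965×3.60 + 12.990×3.40 + 19.370×4.92 = 215.87 + 44.167 + 95.299 = 355.34 W.
Ideal ⇒ P_in = P_out, so I_p = P_out/V_p = 355.34/230 = 1.54 A.

I_p ≈ 1.54 A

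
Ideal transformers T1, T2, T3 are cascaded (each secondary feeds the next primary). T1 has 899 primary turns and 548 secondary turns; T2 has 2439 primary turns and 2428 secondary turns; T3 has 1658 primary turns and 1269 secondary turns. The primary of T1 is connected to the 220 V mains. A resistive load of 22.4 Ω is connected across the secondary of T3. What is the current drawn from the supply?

I_supply ≈ 2.12 A

Secondary of T1: V = 220.00 × 548/899 = 134.10 V.
Secondary of T2: V = 134.10 × 2428/2439 = 133.50 V.
Secondary of T3: V = 133.50 × 1269/1658 = 102.18 V.
I_load = 102.18/22.4 = 4.5615 A, so P_out = 102.18 × 4.5615 = 466.09 W.
All ideal ⇒ P_in = P_out, so I_supply = 466.09/220 = 2.12 A.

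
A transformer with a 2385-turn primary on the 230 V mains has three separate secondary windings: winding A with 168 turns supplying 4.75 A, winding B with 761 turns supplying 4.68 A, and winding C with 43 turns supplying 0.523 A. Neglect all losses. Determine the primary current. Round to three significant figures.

I_p ≈ 1.84 A

V_A = 230 × 168/2385 = 16.201 V; V_B = 230 × 761/2385 = 73.388 V; V_C = 230 × 43/2385 = 4.1468 V.
P_out = V_A I_A + V_B I_B + V_C I_C = 16.201×4.75 + 73.388×4.68 + 4.1468×0.523 = 76.956 + 343.46 + 2.1688 = 422.58 W.
Ideal ⇒ P_in = P_out, so I_p = P_out/V_p = 422.58/230 = 1.84 A.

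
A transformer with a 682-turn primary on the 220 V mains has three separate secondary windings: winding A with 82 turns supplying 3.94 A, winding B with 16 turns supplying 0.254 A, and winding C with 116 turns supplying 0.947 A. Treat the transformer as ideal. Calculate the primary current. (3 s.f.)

V_A = 220 × 82/682 = 26.452 V; V_B = 220 × 16/682 = 5.1613 V; V_C = 220 × 116/682 = 37.419 V.
P_out = V_A I_A + V_B I_B + V_C I_C = 26.452×3.94 + 5.1613×0.254 + 37.419×0.947 = 104.22 + 1.3110 + 35.436 = 140.97 W.
Ideal ⇒ P_in = P_out, so I_p = P_out/V_p = 140.97/220 = 0.641 A.

I_p ≈ 0.641 A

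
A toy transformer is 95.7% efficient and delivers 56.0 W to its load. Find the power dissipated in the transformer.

P_in = P_out/η = 56.0/0.957 = 58.5162 W.
P_loss = P_in − P_out = 58.5162 − 56.0 = 2.52 W.

P_loss ≈ 2.52 W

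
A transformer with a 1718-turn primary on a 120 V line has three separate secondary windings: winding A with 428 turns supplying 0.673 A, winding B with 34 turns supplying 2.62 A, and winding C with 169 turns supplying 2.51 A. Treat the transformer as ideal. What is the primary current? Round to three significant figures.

I_p ≈ 0.466 A

V_A = 120 × 428/1718 = 29.895 V; V_B = 120 × 34/1718 = 2.3749 V; V_C = 120 × 169/1718 = 11.804 V.
P_out = V_A I_A + V_B I_B + V_C I_C = 29.895×0.673 + 2.3749×2.62 + 11.804×2.51 = 20.119 + 6.2221 + 29.629 = 55.971 W.
Ideal ⇒ P_in = P_out, so I_p = P_out/V_p = 55.971/120 = 0.466 A.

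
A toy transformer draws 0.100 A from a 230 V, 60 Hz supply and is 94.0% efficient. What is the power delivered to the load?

P_in = V_p I_p = 230 × 0.100 = 23.000 W.
P_out = η P_in = 0.940 × 23.000 = 21.6 W.

P_out ≈ 21.6 W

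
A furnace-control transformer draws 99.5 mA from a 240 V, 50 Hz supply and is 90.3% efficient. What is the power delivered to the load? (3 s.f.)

P_in = V_p I_p = 240 × 0.0995 = 23.880 W.
P_out = η P_in = 0.903 × 23.880 = 21.6 W.

P_out ≈ 21.6 W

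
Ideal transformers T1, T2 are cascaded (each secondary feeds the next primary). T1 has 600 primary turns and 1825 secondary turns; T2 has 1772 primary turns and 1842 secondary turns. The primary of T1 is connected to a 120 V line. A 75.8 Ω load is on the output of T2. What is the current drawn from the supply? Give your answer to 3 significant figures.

I_supply ≈ 15.8 A

After T1: V = 120.00 × 1825/600 = 365.00 V.
After T2: V = 365.00 × 1842/1772 = 379.42 V.
I_load = 379.42/75.8 = 5.0055 A, so P_out = 379.42 × 5.0055 = 1899.2 W.
All ideal ⇒ P_in = P_out, so I_supply = 1899.2/120 = 15.8 A.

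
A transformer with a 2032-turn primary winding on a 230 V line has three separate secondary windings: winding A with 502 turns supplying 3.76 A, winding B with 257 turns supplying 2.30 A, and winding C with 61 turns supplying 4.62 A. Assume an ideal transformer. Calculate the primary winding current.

I_p ≈ 1.36 A

V_A = 230 × 502/2032 = 56.821 V; V_B = 230 × 257/2032 = 29.090 V; V_C = 230 × 61/2032 = 6.9045 V.
P_out = V_A I_A + V_B I_B + V_C I_C = 56.821×3.76 + 29.090×2.30 + 6.9045×4.62 = 213.65 + 66.906 + 31.899 = 312.45 W.
Ideal ⇒ P_in = P_out, so I_p = P_out/V_p = 312.45/230 = 1.36 A.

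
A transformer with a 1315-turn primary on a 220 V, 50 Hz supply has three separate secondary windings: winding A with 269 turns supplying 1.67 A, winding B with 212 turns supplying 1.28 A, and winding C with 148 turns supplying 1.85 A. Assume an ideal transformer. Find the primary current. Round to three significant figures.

V_A = 220 × 269/1315 = 45.004 V; V_B = 220 × 212/1315 = 35.468 V; V_C = 220 × 148/1315 = 24.760 V.
P_out = V_A I_A + V_B I_B + V_C I_C = 45.004×1.67 + 35.468×1.28 + 24.760×1.85 = 75.156 + 45.399 + 45.807 = 166.36 W.
Ideal ⇒ P_in = P_out, so I_p = P_out/V_p = 166.36/220 = 0.756 A.

I_p ≈ 0.756 A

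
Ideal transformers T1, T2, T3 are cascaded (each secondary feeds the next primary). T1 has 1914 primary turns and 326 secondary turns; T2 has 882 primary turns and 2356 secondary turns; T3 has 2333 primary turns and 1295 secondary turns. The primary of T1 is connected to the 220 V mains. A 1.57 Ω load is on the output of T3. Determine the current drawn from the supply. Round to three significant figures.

Secondary of T1: V = 220.00 × 326/1914 = 37.471 V.
Secondary of T2: V = 37.471 × 2356/882 = 100.09 V.
Secondary of T3: V = 100.09 × 1295/2333 = 55.560 V.
I_load = 55.560/1.57 = 35.388 A, so P_out = 55.560 × 35.388 = 1966.2 W.
All ideal ⇒ P_in = P_out, so I_supply = 1966.2/220 = 8.94 A.

I_supply ≈ 8.94 A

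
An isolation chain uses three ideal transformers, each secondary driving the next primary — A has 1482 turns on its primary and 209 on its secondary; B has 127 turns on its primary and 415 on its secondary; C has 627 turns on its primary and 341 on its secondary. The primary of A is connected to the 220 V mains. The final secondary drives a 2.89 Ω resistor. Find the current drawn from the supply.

I_supply ≈ 4.78 A

Secondary of A: V = 220.00 × 209/1482 = 31.026 V.
Secondary of B: V = 31.026 × 415/127 = 101.38 V.
Secondary of C: V = 101.38 × 341/627 = 55.138 V.
I_load = 55.138/2.89 = 19.079 A, so P_out = 55.138 × 19.079 = 1052.0 W.
All ideal ⇒ P_in = P_out, so I_supply = 1052.0/220 = 4.78 A.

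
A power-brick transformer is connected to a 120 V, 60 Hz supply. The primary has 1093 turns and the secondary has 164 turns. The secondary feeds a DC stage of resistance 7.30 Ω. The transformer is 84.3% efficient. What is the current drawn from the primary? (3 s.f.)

V_s = 120 × 164/1093 = 18.005 V.
I_s = V_s/R = 18.005/7.30 = 2.4665 A.
P_out = V_s I_s = 18.005 × 2.4665 = 44.411 W.
P_in = P_out/η = 44.411/0.843 = 52.682 W.
I_p = P_in/V_p = 52.682/120 = 0.439 A.

I_p ≈ 0.439 A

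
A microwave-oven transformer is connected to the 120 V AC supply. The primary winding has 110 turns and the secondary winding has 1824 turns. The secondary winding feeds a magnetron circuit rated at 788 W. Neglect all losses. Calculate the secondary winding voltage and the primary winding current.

V_s ≈ 1990 V, I_p ≈ 6.57 A

V_s = V_p × N_s/N_p = 120 × 1824/110 = 1989.8 V.
I_s = P/V_s = 788/1989.8 = 0.39602 A.
I_p = I_s × N_s/N_p = 0.39602 × 1824/110 = 6.57 A.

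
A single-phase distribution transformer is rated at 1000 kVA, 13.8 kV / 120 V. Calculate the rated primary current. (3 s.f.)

I_p = S/V_p = 1000000/13800 = 72.5 A.

I_p ≈ 72.5 A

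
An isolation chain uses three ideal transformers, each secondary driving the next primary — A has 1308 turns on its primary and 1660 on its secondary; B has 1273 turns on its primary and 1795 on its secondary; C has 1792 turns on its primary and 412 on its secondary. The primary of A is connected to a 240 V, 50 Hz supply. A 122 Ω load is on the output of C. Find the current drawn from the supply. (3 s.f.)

I_supply ≈ 0.333 A

After A: V = 240.00 × 1660/1308 = 304.59 V.
After B: V = 304.59 × 1795/1273 = 429.48 V.
After C: V = 429.48 × 412/1792 = 98.743 V.
I_load = 98.743/122 = 0.80937 A, so P_out = 98.743 × 0.80937 = 79.920 W.
All ideal ⇒ P_in = P_out, so I_supply = 79.920/240 = 0.333 A.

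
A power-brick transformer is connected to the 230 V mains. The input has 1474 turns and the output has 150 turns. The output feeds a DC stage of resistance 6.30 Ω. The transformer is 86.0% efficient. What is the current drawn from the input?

V_out = 230 × 150/1474 = 23.406 V.
I_out = V_out/R = 23.406/6.30 = 3.7152 A.
P_out = V_out I_out = 23.406 × 3.7152 = 86.957 W.
P_in = P_out/η = 86.957/0.860 = 101.11 W.
I_in = P_in/V_in = 101.11/230 = 0.440 A.

I_in ≈ 0.440 A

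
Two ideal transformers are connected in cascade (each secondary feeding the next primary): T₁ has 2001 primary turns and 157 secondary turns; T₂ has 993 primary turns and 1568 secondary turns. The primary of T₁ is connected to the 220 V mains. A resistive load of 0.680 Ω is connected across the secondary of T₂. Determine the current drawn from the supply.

After T₁: V = 220.00 × 157/2001 = 17.261 V.
After T₂: V = 17.261 × 1568/993 = 27.257 V.
I_load = 27.257/0.680 = 40.083 A, so P_out = 27.257 × 40.083 = 1092.5 W.
All ideal ⇒ P_in = P_out, so I_supply = 1092.5/220 = 4.97 A.

I_supply ≈ 4.97 A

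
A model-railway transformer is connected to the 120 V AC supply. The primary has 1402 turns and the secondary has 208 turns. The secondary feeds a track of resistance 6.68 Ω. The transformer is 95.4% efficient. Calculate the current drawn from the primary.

V_s = 120 × 208/1402 = 17.803 V.
I_s = V_s/R = 17.803/6.68 = 2.6651 A.
P_out = V_s I_s = 17.803 × 2.6651 = 47.448 W.
P_in = P_out/η = 47.448/0.954 = 49.736 W.
I_p = P_in/V_p = 49.736/120 = 0.414 A.

I_p ≈ 0.414 A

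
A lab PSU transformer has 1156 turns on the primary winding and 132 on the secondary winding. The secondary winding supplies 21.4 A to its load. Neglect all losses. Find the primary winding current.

I_p ≈ 2.44 A

For an ideal transformer I_p/I_s = N_s/N_p, so I_p = 21.4 × 132/1156 = 2.44 A.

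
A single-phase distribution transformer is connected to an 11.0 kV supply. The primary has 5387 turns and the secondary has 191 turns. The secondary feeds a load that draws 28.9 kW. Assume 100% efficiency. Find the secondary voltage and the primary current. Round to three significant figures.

V_s ≈ 390 V, I_p ≈ 2.63 A

V_s = V_p × N_s/N_p = 11000 × 191/5387 = 390.01 V.
I_s = P/V_s = 28900/390.01 = 74.100 A.
I_p = I_s × N_s/N_p = 74.100 × 191/5387 = 2.63 A.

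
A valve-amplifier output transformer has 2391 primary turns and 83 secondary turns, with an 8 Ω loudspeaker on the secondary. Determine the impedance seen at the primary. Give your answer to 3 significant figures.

Z_p = (N_p/N_s)² × Z_s = (2391/83)² × 8 = 6640 Ω.

Z_p ≈ 6640 Ω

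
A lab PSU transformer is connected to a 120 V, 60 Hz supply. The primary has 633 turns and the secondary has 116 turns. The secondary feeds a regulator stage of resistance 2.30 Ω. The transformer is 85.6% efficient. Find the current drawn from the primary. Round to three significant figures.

V_s = 120 × 116/633 = 21.991 V.
I_s = V_s/R = 21.991/2.30 = 9.5611 A.
P_out = V_s I_s = 21.991 × 9.5611 = 210.25 W.
P_in = P_out/η = 210.25/0.856 = 245.62 W.
I_p = P_in/V_p = 245.62/120 = 2.05 A.

I_p ≈ 2.05 A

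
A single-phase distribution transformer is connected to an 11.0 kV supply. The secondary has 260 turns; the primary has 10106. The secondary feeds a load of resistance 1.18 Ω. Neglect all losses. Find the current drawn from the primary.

V_s = V_p × N_s/N_p = 11000 × 260/10106 = 283.00 V.
I_s = V_s/R = 283.00/1.18 = 239.83 A.
For an ideal transformer I_p N_p = I_s N_s, so I_p = 239.83 × 260/10106 = 6.17 A.

I_p ≈ 6.17 A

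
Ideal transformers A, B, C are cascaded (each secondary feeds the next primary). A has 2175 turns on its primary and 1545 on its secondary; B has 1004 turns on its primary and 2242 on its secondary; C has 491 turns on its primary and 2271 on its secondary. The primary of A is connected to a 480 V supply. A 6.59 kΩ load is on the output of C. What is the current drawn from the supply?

I_supply ≈ 3.92 A

After A: V = 480.00 × 1545/2175 = 340.97 V.
After B: V = 340.97 × 2242/1004 = 761.40 V.
After C: V = 761.40 × 2271/491 = 3521.7 V.
I_load = 3521.7/6590 = 0.53440 A, so P_out = 3521.7 × 0.53440 = 1882.0 W.
All ideal ⇒ P_in = P_out, so I_supply = 1882.0/480 = 3.92 A.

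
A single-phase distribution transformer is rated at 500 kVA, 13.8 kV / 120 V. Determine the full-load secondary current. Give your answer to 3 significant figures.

I_s = S/V_s = 500000/120 = 4170 A.

I_s ≈ 4170 A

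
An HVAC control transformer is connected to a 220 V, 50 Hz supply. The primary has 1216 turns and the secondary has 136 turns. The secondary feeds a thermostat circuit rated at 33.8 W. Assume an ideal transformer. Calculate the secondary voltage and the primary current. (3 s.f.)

V_s ≈ 24.6 V, I_p ≈ 0.154 A

V_s = V_p × N_s/N_p = 220 × 136/1216 = 24.605 V.
I_s = P/V_s = 33.8/24.605 = 1.3737 A.
I_p = I_s × N_s/N_p = 1.3737 × 136/1216 = 0.154 A.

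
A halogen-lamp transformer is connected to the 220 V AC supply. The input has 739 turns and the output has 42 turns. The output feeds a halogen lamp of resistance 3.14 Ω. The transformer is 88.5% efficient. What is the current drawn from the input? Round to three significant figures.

I_in ≈ 0.256 A

V_out = 220 × 42/739 = 12.503 V.
I_out = V_out/R = 12.503/3.14 = 3.9820 A.
P_out = V_out I_out = 12.503 × 3.9820 = 49.788 W.
P_in = P_out/η = 49.788/0.885 = 56.258 W.
I_in = P_in/V_in = 56.258/220 = 0.256 A.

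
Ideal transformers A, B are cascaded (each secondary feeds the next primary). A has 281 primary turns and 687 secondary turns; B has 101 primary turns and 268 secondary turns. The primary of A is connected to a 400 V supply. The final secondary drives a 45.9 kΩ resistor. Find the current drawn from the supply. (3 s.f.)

Secondary of A: V = 400.00 × 687/281 = 977.94 V.
Secondary of B: V = 977.94 × 268/101 = 2594.9 V.
I_load = 2594.9/45900 = 0.056534 A, so P_out = 2594.9 × 0.056534 = 146.70 W.
All ideal ⇒ P_in = P_out, so I_supply = 146.70/400 = 0.367 A.

I_supply ≈ 0.367 A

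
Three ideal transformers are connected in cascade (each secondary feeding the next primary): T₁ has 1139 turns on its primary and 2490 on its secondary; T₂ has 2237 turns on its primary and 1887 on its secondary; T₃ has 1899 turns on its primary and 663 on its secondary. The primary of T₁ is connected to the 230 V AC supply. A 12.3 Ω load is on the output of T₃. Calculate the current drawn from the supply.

I_supply ≈ 7.75 A

After T₁: V = 230.00 × 2490/1139 = 502.81 V.
After T₂: V = 502.81 × 1887/2237 = 424.14 V.
After T₃: V = 424.14 × 663/1899 = 148.08 V.
I_load = 148.08/12.3 = 12.039 A, so P_out = 148.08 × 12.039 = 1782.8 W.
All ideal ⇒ P_in = P_out, so I_supply = 1782.8/230 = 7.75 A.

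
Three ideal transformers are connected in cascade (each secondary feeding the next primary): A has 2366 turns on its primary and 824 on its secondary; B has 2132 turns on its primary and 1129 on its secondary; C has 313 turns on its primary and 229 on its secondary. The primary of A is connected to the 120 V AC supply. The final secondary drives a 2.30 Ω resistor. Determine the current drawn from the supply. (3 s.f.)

I_supply ≈ 0.950 A

After A: V = 120.00 × 824/2366 = 41.792 V.
After B: V = 41.792 × 1129/2132 = 22.131 V.
After C: V = 22.131 × 229/313 = 16.192 V.
I_load = 16.192/2.30 = 7.0399 A, so P_out = 16.192 × 7.0399 = 113.99 W.
All ideal ⇒ P_in = P_out, so I_supply = 113.99/120 = 0.950 A.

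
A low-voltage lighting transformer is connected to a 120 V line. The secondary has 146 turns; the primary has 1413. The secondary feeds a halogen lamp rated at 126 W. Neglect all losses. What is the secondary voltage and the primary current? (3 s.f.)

V_s = V_p × N_s/N_p = 120 × 146/1413 = 12.399 V.
I_s = P/V_s = 126/12.399 = 10.162 A.
I_p = I_s × N_s/N_p = 10.162 × 146/1413 = 1.05 A.

V_s ≈ 12.4 V, I_p ≈ 1.05 A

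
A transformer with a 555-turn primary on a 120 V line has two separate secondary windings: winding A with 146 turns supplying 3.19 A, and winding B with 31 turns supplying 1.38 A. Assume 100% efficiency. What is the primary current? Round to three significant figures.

I_p ≈ 0.916 A

V_A = 120 × 146/555 = 31.568 V; V_B = 120 × 31/555 = 6.7027 V.
P_out = V_A I_A + V_B I_B = 31.568×3.19 + 6.7027×1.38 = 100.70 + 9.2497 = 109.95 W.
Ideal ⇒ P_in = P_out, so I_p = P_out/V_p = 109.95/120 = 0.916 A.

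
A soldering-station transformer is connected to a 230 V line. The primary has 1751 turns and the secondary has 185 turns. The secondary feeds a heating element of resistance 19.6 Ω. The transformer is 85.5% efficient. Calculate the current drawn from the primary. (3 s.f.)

I_p ≈ 0.153 A

V_s = 230 × 185/1751 = 24.300 V.
I_s = V_s/R = 24.300/19.6 = 1.2398 A.
P_out = V_s I_s = 24.300 × 1.2398 = 30.128 W.
P_in = P_out/η = 30.128/0.855 = 35.237 W.
I_p = P_in/V_p = 35.237/230 = 0.153 A.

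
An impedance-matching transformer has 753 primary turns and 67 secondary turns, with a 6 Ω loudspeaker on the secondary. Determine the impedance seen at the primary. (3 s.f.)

Z_p = (N_p/N_s)² × Z_s = (753/67)² × 6 = 758 Ω.

Z_p ≈ 758 Ω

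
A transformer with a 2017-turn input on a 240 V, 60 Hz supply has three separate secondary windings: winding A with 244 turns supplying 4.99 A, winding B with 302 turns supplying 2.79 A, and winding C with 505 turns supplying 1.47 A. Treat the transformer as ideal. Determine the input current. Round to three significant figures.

I_in ≈ 1.39 A

V_A = 240 × 244/2017 = 29.033 V; V_B = 240 × 302/2017 = 35.935 V; V_C = 240 × 505/2017 = 60.089 V.
P_out = V_A I_A + V_B I_B + V_C I_C = 29.033×4.99 + 35.935×2.79 + 60.089×1.47 = 144.88 + 100.26 + 88.331 = 333.46 W.
Ideal ⇒ P_in = P_out, so I_in = P_out/V_in = 333.46/240 = 1.39 A.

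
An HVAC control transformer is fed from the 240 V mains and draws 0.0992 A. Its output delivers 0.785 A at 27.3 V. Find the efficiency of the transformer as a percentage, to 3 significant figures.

P_in = 240 × 0.0992 = 23.8080 W.
P_out = 27.3 × 0.785 = 21.4305 W.
η = P_out/P_in = 21.4305/23.8080 = 0.900.

η ≈ 90.0%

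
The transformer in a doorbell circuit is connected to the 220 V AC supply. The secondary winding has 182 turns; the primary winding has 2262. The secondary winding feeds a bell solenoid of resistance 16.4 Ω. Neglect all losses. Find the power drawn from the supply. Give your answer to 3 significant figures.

V_s = V_p × N_s/N_p = 220 × 182/2262 = 17.701 V.
I_s = V_s/R = 17.701/16.4 = 1.0793 A.
I_p = I_s × N_s/N_p = 1.0793 × 182/2262 = 0.086843 A.
P = V_p I_p = 220 × 0.086843 = 19.1 W.

P ≈ 19.1 W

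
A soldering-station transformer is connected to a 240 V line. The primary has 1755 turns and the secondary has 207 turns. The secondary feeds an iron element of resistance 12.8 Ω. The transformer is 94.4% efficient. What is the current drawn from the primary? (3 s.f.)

V_s = 240 × 207/1755 = 28.308 V.
I_s = V_s/R = 28.308/12.8 = 2.2115 A.
P_out = V_s I_s = 28.308 × 2.2115 = 62.604 W.
P_in = P_out/η = 62.604/0.944 = 66.317 W.
I_p = P_in/V_p = 66.317/240 = 0.276 A.

I_p ≈ 0.276 A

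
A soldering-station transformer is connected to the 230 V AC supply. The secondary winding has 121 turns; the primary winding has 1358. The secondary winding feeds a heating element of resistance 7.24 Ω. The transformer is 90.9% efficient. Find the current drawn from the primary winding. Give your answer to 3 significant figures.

V_s = 230 × 121/1358 = 20.493 V.
I_s = V_s/R = 20.493/7.24 = 2.8306 A.
P_out = V_s I_s = 20.493 × 2.8306 = 58.008 W.
P_in = P_out/η = 58.008/0.909 = 63.815 W.
I_p = P_in/V_p = 63.815/230 = 0.277 A.

I_p ≈ 0.277 A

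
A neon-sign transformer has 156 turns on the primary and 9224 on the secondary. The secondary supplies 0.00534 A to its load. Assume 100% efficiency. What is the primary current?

For an ideal transformer I_p/I_s = N_s/N_p, so I_p = 0.00534 × 9224/156 = 0.316 A.

I_p ≈ 0.316 A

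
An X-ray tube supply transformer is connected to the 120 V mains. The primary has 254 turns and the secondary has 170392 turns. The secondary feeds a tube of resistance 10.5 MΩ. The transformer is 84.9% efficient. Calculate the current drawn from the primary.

V_s = 120 × 170392/254 = 80500 V.
I_s = V_s/R = 80500/(1.05×10^7) = 0.0076667 A.
P_out = V_s I_s = 80500 × 0.0076667 = 617.17 W.
P_in = P_out/η = 617.17/0.849 = 726.94 W.
I_p = P_in/V_p = 726.94/120 = 6.06 A.

I_p ≈ 6.06 A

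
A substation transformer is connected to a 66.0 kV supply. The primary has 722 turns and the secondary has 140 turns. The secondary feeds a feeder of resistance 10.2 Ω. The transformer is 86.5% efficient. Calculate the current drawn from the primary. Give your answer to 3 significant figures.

I_p ≈ 281 A

V_s = 66000 × 140/722 = 12798 V.
I_s = V_s/R = 12798/10.2 = 1254.7 A.
P_out = V_s I_s = 12798 × 1254.7 = 1.6057×10^7 W.
P_in = P_out/η = 1.6057×10^7/0.865 = 1.8563×10^7 W.
I_p = P_in/V_p = 1.8563×10^7/66000 = 281 A.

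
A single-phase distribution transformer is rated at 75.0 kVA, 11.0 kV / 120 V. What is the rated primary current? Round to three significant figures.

I_p ≈ 6.82 A

I_p = S/V_p = 75000/11000 = 6.82 A.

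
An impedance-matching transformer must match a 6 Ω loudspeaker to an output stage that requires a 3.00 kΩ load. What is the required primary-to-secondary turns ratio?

Z_p/Z_s = (N_p/N_s)², so N_p/N_s = √(3000/6) = √500 = 22.4.

N_p/N_s ≈ 22.4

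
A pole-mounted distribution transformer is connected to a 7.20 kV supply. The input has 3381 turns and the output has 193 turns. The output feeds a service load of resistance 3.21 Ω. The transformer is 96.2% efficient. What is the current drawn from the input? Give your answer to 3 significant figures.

I_in ≈ 7.60 A

V_out = 7200 × 193/3381 = 411.00 V.
I_out = V_out/R = 411.00/3.21 = 128.04 A.
P_out = V_out I_out = 411.00 × 128.04 = 52624 W.
P_in = P_out/η = 52624/0.962 = 54703 W.
I_in = P_in/V_in = 54703/7200 = 7.60 A.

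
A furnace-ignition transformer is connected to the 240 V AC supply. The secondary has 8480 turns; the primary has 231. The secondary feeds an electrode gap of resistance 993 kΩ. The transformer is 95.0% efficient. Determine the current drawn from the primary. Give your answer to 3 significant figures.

V_s = 240 × 8480/231 = 8810.4 V.
I_s = V_s/R = 8810.4/993000 = 0.0088725 A.
P_out = V_s I_s = 8810.4 × 0.0088725 = 78.170 W.
P_in = P_out/η = 78.170/0.950 = 82.284 W.
I_p = P_in/V_p = 82.284/240 = 0.343 A.

I_p ≈ 0.343 A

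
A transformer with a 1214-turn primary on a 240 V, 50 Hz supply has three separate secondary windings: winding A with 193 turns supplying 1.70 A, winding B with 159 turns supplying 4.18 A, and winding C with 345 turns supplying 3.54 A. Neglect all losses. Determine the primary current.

V_A = 240 × 193/1214 = 38.155 V; V_B = 240 × 159/1214 = 31.433 V; V_C = 240 × 345/1214 = 68.204 V.
P_out = V_A I_A + V_B I_B + V_C I_C = 38.155×1.70 + 31.433×4.18 + 68.204×3.54 = 64.863 + 131.39 + 241.44 = 437.70 W.
Ideal ⇒ P_in = P_out, so I_p = P_out/V_p = 437.70/240 = 1.82 A.

I_p ≈ 1.82 A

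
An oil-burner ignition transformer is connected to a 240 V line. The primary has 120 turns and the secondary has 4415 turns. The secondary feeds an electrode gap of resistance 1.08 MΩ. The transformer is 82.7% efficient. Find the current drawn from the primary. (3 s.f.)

V_s = 240 × 4415/120 = 8830.0 V.
I_s = V_s/R = 8830.0/(1.08×10^6) = 0.0081759 A.
P_out = V_s I_s = 8830.0 × 0.0081759 = 72.193 W.
P_in = P_out/η = 72.193/0.827 = 87.296 W.
I_p = P_in/V_p = 87.296/240 = 0.364 A.

I_p ≈ 0.364 A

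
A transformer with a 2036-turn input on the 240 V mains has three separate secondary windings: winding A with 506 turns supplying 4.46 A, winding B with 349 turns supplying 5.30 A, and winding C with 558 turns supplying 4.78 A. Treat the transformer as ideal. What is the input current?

I_in ≈ 3.33 A

V_A = 240 × 506/2036 = 59.646 V; V_B = 240 × 349/2036 = 41.139 V; V_C = 240 × 558/2036 = 65.776 V.
P_out = V_A I_A + V_B I_B + V_C I_C = 59.646×4.46 + 41.139×5.30 + 65.776×4.78 = 266.02 + 218.04 + 314.41 = 798.47 W.
Ideal ⇒ P_in = P_out, so I_in = P_out/V_in = 798.47/240 = 3.33 A.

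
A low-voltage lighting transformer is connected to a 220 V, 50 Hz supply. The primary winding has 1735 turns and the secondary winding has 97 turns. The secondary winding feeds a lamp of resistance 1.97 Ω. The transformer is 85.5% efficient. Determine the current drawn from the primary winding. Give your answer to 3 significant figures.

I_p ≈ 0.408 A

V_s = 220 × 97/1735 = 12.300 V.
I_s = V_s/R = 12.300/1.97 = 6.2435 A.
P_out = V_s I_s = 12.300 × 6.2435 = 76.793 W.
P_in = P_out/η = 76.793/0.855 = 89.817 W.
I_p = P_in/V_p = 89.817/220 = 0.408 A.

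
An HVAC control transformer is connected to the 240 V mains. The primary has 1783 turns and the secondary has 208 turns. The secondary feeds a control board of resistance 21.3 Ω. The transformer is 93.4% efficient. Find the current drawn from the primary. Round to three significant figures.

I_p ≈ 0.164 A

V_s = 240 × 208/1783 = 27.998 V.
I_s = V_s/R = 27.998/21.3 = 1.3144 A.
P_out = V_s I_s = 27.998 × 1.3144 = 36.802 W.
P_in = P_out/η = 36.802/0.934 = 39.402 W.
I_p = P_in/V_p = 39.402/240 = 0.164 A.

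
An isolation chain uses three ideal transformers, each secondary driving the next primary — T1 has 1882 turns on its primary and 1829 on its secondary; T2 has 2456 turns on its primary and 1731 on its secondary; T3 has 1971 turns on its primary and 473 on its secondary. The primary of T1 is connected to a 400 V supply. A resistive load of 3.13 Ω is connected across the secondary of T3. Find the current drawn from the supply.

After T1: V = 400.00 × 1829/1882 = 388.74 V.
After T2: V = 388.74 × 1731/2456 = 273.98 V.
After T3: V = 273.98 × 473/1971 = 65.750 V.
I_load = 65.750/3.13 = 21.006 A, so P_out = 65.750 × 21.006 = 1381.2 W.
All ideal ⇒ P_in = P_out, so I_supply = 1381.2/400 = 3.45 A.

I_supply ≈ 3.45 A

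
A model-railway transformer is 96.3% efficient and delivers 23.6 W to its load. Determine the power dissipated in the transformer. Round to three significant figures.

P_in = P_out/η = 23.6/0.963 = 24.5067 W.
P_loss = P_in − P_out = 24.5067 − 23.6 = 0.907 W.

P_loss ≈ 0.907 W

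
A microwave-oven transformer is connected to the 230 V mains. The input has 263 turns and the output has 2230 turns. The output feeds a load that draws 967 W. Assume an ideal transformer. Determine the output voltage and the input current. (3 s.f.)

V_out = V_in × N_out/N_in = 230 × 2230/263 = 1950.2 V.
I_out = P/V_out = 967/1950.2 = 0.49585 A.
I_in = I_out × N_out/N_in = 0.49585 × 2230/263 = 4.20 A.

V_out ≈ 1950 V, I_in ≈ 4.20 A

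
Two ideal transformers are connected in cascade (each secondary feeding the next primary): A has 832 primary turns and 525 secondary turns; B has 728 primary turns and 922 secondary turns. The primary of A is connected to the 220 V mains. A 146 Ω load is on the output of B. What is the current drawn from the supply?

I_supply ≈ 0.962 A

Secondary of A: V = 220.00 × 525/832 = 138.82 V.
Secondary of B: V = 138.82 × 922/728 = 175.82 V.
I_load = 175.82/146 = 1.2042 A, so P_out = 175.82 × 1.2042 = 211.72 W.
All ideal ⇒ P_in = P_out, so I_supply = 211.72/220 = 0.962 A.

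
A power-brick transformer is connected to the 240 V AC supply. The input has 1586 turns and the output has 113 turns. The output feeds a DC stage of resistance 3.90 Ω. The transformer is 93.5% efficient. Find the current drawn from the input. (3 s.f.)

I_in ≈ 0.334 A

V_out = 240 × 113/1586 = 17.100 V.
I_out = V_out/R = 17.100/3.90 = 4.3845 A.
P_out = V_out I_out = 17.100 × 4.3845 = 74.974 W.
P_in = P_out/η = 74.974/0.935 = 80.186 W.
I_in = P_in/V_in = 80.186/240 = 0.334 A.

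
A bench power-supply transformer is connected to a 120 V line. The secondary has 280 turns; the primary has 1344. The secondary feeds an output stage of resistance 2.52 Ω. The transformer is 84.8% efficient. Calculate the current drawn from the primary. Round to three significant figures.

I_p ≈ 2.44 A

V_s = 120 × 280/1344 = 25.000 V.
I_s = V_s/R = 25.000/2.52 = 9.9206 A.
P_out = V_s I_s = 25.000 × 9.9206 = 248.02 W.
P_in = P_out/η = 248.02/0.848 = 292.47 W.
I_p = P_in/V_p = 292.47/120 = 2.44 A.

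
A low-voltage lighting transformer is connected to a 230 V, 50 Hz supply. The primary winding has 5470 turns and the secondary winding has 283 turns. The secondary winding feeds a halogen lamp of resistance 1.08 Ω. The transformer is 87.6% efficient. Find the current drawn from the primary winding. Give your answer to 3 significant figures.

V_s = 230 × 283/5470 = 11.899 V.
I_s = V_s/R = 11.899/1.08 = 11.018 A.
P_out = V_s I_s = 11.899 × 11.018 = 131.11 W.
P_in = P_out/η = 131.11/0.876 = 149.67 W.
I_p = P_in/V_p = 149.67/230 = 0.651 A.

I_p ≈ 0.651 A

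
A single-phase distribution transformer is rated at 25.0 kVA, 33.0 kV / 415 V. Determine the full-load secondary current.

I_s = S/V_s = 25000/415 = 60.2 A.

I_s ≈ 60.2 A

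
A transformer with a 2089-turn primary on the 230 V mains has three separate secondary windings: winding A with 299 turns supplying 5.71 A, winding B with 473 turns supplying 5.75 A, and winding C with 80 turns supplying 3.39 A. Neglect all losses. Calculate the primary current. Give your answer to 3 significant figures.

V_A = 230 × 299/2089 = 32.920 V; V_B = 230 × 473/2089 = 52.078 V; V_C = 230 × 80/2089 = 8.8080 V.
P_out = V_A I_A + V_B I_B + V_C I_C = 32.920×5.71 + 52.078×5.75 + 8.8080×3.39 = 187.97 + 299.45 + 29.859 = 517.28 W.
Ideal ⇒ P_in = P_out, so I_p = P_out/V_p = 517.28/230 = 2.25 A.

I_p ≈ 2.25 A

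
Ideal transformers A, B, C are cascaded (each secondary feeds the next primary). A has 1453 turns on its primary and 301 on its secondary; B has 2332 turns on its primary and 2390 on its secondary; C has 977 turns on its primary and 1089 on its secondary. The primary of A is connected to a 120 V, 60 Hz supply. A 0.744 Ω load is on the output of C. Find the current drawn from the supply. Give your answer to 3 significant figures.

Secondary of A: V = 120.00 × 301/1453 = 24.859 V.
Secondary of B: V = 24.859 × 2390/2332 = 25.477 V.
Secondary of C: V = 25.477 × 1089/977 = 28.398 V.
I_load = 28.398/0.744 = 38.169 A, so P_out = 28.398 × 38.169 = 1083.9 W.
All ideal ⇒ P_in = P_out, so I_supply = 1083.9/120 = 9.03 A.

I_supply ≈ 9.03 A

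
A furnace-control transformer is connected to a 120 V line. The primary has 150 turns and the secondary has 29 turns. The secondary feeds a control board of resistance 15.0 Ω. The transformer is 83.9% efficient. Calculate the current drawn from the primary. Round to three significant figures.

I_p ≈ 0.356 A

V_s = 120 × 29/150 = 23.200 V.
I_s = V_s/R = 23.200/15.0 = 1.5467 A.
P_out = V_s I_s = 23.200 × 1.5467 = 35.883 W.
P_in = P_out/η = 35.883/0.839 = 42.768 W.
I_p = P_in/V_p = 42.768/120 = 0.356 A.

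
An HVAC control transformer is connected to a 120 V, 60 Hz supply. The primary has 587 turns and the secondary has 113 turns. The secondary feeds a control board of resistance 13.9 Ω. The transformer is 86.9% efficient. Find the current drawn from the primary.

I_p ≈ 0.368 A

V_s = 120 × 113/587 = 23.101 V.
I_s = V_s/R = 23.101/13.9 = 1.6619 A.
P_out = V_s I_s = 23.101 × 1.6619 = 38.391 W.
P_in = P_out/η = 38.391/0.869 = 44.178 W.
I_p = P_in/V_p = 44.178/120 = 0.368 A.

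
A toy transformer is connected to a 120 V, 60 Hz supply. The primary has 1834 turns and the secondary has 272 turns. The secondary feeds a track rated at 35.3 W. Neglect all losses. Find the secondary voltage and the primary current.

V_s = V_p × N_s/N_p = 120 × 272/1834 = 17.797 V.
I_s = P/V_s = 35.3/17.797 = 1.9835 A.
I_p = I_s × N_s/N_p = 1.9835 × 272/1834 = 0.294 A.

V_s ≈ 17.8 V, I_p ≈ 0.294 A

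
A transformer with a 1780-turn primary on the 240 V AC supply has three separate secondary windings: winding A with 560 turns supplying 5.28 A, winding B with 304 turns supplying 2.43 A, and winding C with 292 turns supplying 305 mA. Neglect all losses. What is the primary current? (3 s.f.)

V_A = 240 × 560/1780 = 75.506 V; V_B = 240 × 304/1780 = 40.989 V; V_C = 240 × 292/1780 = 39.371 V.
P_out = V_A I_A + V_B I_B + V_C I_C = 75.506×5.28 + 40.989×2.43 + 39.371×0.305 = 398.67 + 99.603 + 12.008 = 510.28 W.
Ideal ⇒ P_in = P_out, so I_p = P_out/V_p = 510.28/240 = 2.13 A.

I_p ≈ 2.13 A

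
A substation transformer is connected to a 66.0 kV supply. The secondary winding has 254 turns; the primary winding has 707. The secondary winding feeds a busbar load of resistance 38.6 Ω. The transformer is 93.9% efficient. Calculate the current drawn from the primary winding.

I_p ≈ 235 A

V_s = 66000 × 254/707 = 23711 V.
I_s = V_s/R = 23711/38.6 = 614.29 A.
P_out = V_s I_s = 23711 × 614.29 = 1.4566×10^7 W.
P_in = P_out/η = 1.4566×10^7/0.939 = 1.5512×10^7 W.
I_p = P_in/V_p = 1.5512×10^7/66000 = 235 A.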